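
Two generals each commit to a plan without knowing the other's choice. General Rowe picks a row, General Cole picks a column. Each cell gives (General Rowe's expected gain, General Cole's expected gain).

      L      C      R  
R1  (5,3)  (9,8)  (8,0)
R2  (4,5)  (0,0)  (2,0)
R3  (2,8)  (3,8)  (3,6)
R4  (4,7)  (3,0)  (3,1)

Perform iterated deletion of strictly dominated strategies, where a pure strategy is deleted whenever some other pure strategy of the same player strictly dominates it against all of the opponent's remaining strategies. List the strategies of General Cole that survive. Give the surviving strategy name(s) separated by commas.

Row R2 is eliminated: R1 beats it against every remaining column (L: 5>4, C: 9>0, R: 8>2).
For General Rowe, R1 strictly dominates R3 on the remaining columns (L: 5>2, C: 9>3, R: 8>3); eliminate R3.
Row R4 is eliminated: R1 beats it against every remaining column (L: 5>4, C: 9>3, R: 8>3).
For General Cole, C strictly dominates L on the remaining rows (R1: 8>3); eliminate L.
Column R is eliminated: C beats it against every remaining row (R1: 8>0).
Among the remaining strategies, none is strictly dominated by another pure strategy of the same player, so the elimination stops.
Surviving strategies — General Rowe: {R1}; General Cole: {C}.

C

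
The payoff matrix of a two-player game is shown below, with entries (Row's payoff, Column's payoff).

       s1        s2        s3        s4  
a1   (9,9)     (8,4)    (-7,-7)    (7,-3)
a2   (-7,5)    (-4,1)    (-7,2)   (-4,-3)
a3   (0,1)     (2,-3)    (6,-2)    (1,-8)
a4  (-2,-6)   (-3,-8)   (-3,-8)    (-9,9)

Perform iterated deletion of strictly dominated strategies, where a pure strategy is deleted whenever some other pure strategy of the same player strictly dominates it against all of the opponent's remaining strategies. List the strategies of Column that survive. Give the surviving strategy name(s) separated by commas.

Row's strategy a2 is strictly dominated by a3 (s1: 0>-7, s2: 2>-4, s3: 6>-7, s4: 1>-4) and is removed.
Row a4 is eliminated: a3 beats it against every remaining column (s1: 0>-2, s2: 2>-3, s3: 6>-3, s4: 1>-9).
Column's strategy s2 is strictly dominated by s1 (a1: 9>4, a3: 1>-3) and is removed.
Column s3 is eliminated: s1 beats it against every remaining row (a1: 9>-7, a3: 1>-2).
Row a3 is eliminated: a1 beats it against every remaining column (s1: 9>0, s4: 7>1).
Column's strategy s4 is strictly dominated by s1 (a1: 9>-3) and is removed.
Among the remaining strategies, none is strictly dominated by another pure strategy of the same player, so the elimination stops.
Surviving strategies — Row: {a1}; Column: {s1}.

s1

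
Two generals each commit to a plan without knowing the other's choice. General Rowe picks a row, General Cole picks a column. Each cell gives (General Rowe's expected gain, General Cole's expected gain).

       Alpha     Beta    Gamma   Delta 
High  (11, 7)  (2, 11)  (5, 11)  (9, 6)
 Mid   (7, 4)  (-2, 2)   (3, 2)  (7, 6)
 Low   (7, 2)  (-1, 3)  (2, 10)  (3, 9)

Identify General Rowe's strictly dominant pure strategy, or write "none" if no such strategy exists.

High vs Mid: Alpha: 11>7, Beta: 2>-2, Gamma: 5>3, Delta: 9>7.
High vs Low: Alpha: 11>7, Beta: 2>-1, Gamma: 5>2, Delta: 9>3.
High strictly beats every other strategy against every opponent action, so it is strictly dominant.

High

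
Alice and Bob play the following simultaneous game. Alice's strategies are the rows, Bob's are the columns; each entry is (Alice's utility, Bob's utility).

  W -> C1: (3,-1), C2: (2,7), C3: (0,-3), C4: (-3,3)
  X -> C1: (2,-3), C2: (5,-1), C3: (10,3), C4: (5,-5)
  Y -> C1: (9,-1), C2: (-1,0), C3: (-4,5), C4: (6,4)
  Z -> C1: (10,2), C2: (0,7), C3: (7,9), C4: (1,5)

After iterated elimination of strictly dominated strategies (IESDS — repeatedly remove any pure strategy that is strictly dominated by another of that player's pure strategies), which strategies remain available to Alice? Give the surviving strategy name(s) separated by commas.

Bob's strategy C1 is strictly dominated by C2 (W: 7>-1, X: -1>-3, Y: 0>-1, Z: 7>2) and is removed.
Alice's strategy W is strictly dominated by X (C2: 5>2, C3: 10>0, C4: 5>-3) and is removed.
Alice's strategy Z is strictly dominated by X (C2: 5>0, C3: 10>7, C4: 5>1) and is removed.
Bob's strategy C2 is strictly dominated by C3 (X: 3>-1, Y: 5>0) and is removed.
For Bob, C3 strictly dominates C4 on the remaining rows (X: 3>-5, Y: 5>4); eliminate C4.
Alice's strategy Y is strictly dominated by X (C3: 10>-4) and is removed.
Among the remaining strategies, none is strictly dominated by another pure strategy of the same player, so the elimination stops.
Surviving strategies — Alice: {X}; Bob: {C3}.

X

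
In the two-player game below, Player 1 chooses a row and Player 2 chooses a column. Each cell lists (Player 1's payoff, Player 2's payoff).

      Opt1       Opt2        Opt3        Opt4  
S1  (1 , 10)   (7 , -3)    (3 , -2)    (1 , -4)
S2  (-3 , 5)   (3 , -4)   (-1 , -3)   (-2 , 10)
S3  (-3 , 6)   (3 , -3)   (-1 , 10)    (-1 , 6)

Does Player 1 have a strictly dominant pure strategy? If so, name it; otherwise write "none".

S1 vs S2: Opt1: 1>-3, Opt2: 7>3, Opt3: 3>-1, Opt4: 1>-2.
S1 vs S3: Opt1: 1>-3, Opt2: 7>3, Opt3: 3>-1, Opt4: 1>-1.
S1 strictly beats every other strategy against every opponent action, so it is strictly dominant.

S1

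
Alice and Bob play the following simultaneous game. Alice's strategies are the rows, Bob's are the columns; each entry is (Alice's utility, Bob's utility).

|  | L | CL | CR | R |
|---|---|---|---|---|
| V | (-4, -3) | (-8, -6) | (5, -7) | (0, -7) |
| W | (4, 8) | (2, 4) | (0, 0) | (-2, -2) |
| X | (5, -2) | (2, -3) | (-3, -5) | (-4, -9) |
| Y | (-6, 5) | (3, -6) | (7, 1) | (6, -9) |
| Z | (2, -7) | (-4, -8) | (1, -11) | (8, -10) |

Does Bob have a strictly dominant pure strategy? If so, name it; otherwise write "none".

L

L vs CL: V: -3>-6, W: 8>4, X: -2>-3, Y: 5>-6, Z: -7>-8.
L vs CR: V: -3>-7, W: 8>0, X: -2>-5, Y: 5>1, Z: -7>-11.
L vs R: V: -3>-7, W: 8>-2, X: -2>-9, Y: 5>-9, Z: -7>-10.
L strictly beats every other strategy against every opponent action, so it is strictly dominant.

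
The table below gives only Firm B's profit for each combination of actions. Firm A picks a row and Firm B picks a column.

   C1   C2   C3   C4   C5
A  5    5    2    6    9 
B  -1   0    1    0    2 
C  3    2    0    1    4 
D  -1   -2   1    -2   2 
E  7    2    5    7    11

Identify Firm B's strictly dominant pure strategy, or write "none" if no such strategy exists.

C5 vs C1: A: 9>5, B: 2>-1, C: 4>3, D: 2>-1, E: 11>7.
C5 vs C2: A: 9>5, B: 2>0, C: 4>2, D: 2>-2, E: 11>2.
C5 vs C3: A: 9>2, B: 2>1, C: 4>0, D: 2>1, E: 11>5.
C5 vs C4: A: 9>6, B: 2>0, C: 4>1, D: 2>-2, E: 11>7.
C5 strictly beats every other strategy against every opponent action, so it is strictly dominant.

C5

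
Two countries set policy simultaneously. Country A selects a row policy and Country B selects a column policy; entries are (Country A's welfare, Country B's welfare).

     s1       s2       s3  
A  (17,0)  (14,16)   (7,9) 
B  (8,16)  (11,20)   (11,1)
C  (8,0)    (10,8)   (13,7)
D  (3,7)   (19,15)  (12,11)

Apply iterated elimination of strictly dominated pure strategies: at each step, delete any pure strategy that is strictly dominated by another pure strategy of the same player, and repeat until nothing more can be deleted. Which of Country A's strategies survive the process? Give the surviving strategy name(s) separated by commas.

Column s1 is eliminated: s2 beats it against every remaining row (A: 16>0, B: 20>16, C: 8>0, D: 15>7).
For Country A, D strictly dominates A on the remaining columns (s2: 19>14, s3: 12>7); eliminate A.
Row B is eliminated: D beats it against every remaining column (s2: 19>11, s3: 12>11).
Country B's strategy s3 is strictly dominated by s2 (C: 8>7, D: 15>11) and is removed.
For Country A, D strictly dominates C on the remaining columns (s2: 19>10); eliminate C.
Among the remaining strategies, none is strictly dominated by another pure strategy of the same player, so the elimination stops.
Surviving strategies — Country A: {D}; Country B: {s2}.

D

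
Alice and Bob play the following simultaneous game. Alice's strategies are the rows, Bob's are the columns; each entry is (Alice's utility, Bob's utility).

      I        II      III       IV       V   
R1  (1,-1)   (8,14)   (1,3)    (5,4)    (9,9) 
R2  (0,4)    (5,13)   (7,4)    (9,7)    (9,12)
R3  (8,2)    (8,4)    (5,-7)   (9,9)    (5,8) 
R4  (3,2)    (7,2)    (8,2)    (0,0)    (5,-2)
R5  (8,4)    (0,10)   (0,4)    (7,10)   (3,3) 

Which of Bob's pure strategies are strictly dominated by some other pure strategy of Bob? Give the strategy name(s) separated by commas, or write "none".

none

I: no other strategy beats it everywhere (II at R4 (2=2); III at R2 (4=4); IV at R4 (2>0); V at R4 (2>-2)).
Nothing dominates II: I at R1 (14>-1); III at R1 (14>3); IV at R1 (14>4); V at R1 (14>9).
III: no other strategy beats it everywhere (I at R1 (3>-1); II at R4 (2=2); IV at R4 (2>0); V at R4 (2>-2)).
Nothing dominates IV: I at R1 (4>-1); II at R3 (9>4); III at R1 (4>3); V at R3 (9>8).
Nothing dominates V: I at R1 (9>-1); II at R3 (8>4); III at R1 (9>3); IV at R1 (9>4).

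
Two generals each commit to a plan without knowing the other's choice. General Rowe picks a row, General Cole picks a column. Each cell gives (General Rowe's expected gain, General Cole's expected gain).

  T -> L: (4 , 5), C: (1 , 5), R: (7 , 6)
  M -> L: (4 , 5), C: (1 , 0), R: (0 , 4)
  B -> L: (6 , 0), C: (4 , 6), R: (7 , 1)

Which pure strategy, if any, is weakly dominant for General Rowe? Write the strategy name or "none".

B vs T: L: 6>4, C: 4>1, R: 7=7.
B vs M: L: 6>4, C: 4>1, R: 7>0.
B is at least as good as every other strategy against every opponent action, so it is weakly dominant.

B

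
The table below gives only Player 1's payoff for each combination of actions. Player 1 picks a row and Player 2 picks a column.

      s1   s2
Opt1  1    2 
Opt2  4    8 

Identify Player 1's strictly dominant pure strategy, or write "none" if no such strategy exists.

Opt2

Opt2 vs Opt1: s1: 4>1, s2: 8>2.
Opt2 strictly beats every other strategy against every opponent action, so it is strictly dominant.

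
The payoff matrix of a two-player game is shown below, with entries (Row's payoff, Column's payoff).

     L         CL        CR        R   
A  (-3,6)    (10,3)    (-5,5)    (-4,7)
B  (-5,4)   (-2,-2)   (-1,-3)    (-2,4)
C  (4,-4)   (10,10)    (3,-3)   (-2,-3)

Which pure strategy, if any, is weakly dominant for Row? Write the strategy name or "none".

C

C vs A: L: 4>-3, CL: 10=10, CR: 3>-5, R: -2>-4.
C vs B: L: 4>-5, CL: 10>-2, CR: 3>-1, R: -2=-2.
C is at least as good as every other strategy against every opponent action, so it is weakly dominant.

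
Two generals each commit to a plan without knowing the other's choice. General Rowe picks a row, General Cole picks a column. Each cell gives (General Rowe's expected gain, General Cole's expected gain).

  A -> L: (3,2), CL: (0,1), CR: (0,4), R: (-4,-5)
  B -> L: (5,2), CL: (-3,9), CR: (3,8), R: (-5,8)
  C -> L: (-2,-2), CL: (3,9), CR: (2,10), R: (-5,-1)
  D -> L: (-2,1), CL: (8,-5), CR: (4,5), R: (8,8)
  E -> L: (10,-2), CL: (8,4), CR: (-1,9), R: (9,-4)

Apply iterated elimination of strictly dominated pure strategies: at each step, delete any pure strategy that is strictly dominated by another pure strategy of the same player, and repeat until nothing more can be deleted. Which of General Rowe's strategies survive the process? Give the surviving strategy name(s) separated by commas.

D, E

For General Cole, CR strictly dominates L on the remaining rows (A: 4>2, B: 8>2, C: 10>-2, D: 5>1, E: 9>-2); eliminate L.
For General Rowe, D strictly dominates A on the remaining columns (CL: 8>0, CR: 4>0, R: 8>-4); eliminate A.
For General Rowe, D strictly dominates B on the remaining columns (CL: 8>-3, CR: 4>3, R: 8>-5); eliminate B.
For General Rowe, D strictly dominates C on the remaining columns (CL: 8>3, CR: 4>2, R: 8>-5); eliminate C.
For General Cole, CR strictly dominates CL on the remaining rows (D: 5>-5, E: 9>4); eliminate CL.
Among the remaining strategies, none is strictly dominated by another pure strategy of the same player, so the elimination stops.
Surviving strategies — General Rowe: {D, E}; General Cole: {CR, R}.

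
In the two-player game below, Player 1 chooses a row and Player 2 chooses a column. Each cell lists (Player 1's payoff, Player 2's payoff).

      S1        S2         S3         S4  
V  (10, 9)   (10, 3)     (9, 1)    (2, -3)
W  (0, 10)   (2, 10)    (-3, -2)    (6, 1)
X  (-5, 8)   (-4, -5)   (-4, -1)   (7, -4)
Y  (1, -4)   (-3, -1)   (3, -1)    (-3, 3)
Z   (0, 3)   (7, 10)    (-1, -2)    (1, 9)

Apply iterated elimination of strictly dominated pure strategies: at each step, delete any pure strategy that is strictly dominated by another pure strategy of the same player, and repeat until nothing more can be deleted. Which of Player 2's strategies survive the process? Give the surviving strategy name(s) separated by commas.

S1

Player 1's strategy Y is strictly dominated by V (S1: 10>1, S2: 10>-3, S3: 9>3, S4: 2>-3) and is removed.
Player 1's strategy Z is strictly dominated by V (S1: 10>0, S2: 10>7, S3: 9>-1, S4: 2>1) and is removed.
Column S3 is eliminated: S1 beats it against every remaining row (V: 9>1, W: 10>-2, X: 8>-1).
For Player 2, S1 strictly dominates S4 on the remaining rows (V: 9>-3, W: 10>1, X: 8>-4); eliminate S4.
Player 1's strategy W is strictly dominated by V (S1: 10>0, S2: 10>2) and is removed.
For Player 1, V strictly dominates X on the remaining columns (S1: 10>-5, S2: 10>-4); eliminate X.
For Player 2, S1 strictly dominates S2 on the remaining rows (V: 9>3); eliminate S2.
Among the remaining strategies, none is strictly dominated by another pure strategy of the same player, so the elimination stops.
Surviving strategies — Player 1: {V}; Player 2: {S1}.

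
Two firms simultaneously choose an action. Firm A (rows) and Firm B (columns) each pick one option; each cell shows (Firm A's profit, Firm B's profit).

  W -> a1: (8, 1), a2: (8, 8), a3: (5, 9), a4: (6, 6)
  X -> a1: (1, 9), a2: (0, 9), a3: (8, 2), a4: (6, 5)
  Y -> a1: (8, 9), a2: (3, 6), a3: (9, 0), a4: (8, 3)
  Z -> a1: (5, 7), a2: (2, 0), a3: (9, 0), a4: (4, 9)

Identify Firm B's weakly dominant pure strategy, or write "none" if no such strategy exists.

a1 fails to dominate a2 at W (1<8).
a2 fails to dominate a1 at Y (6<9).
a3 fails to dominate a1 at X (2<9).
a4 fails to dominate a1 at X (5<9).
No single strategy dominates all the others.

none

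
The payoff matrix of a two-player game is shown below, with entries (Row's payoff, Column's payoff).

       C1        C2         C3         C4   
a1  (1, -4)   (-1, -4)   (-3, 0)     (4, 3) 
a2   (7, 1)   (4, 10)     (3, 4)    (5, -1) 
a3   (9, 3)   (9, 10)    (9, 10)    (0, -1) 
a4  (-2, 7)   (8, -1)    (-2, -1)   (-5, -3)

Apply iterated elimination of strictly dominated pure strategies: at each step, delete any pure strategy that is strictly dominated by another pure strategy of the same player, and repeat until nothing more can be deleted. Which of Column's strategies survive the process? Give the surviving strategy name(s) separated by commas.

C2, C3

For Row, a2 strictly dominates a1 on the remaining columns (C1: 7>1, C2: 4>-1, C3: 3>-3, C4: 5>4); eliminate a1.
Row's strategy a4 is strictly dominated by a3 (C1: 9>-2, C2: 9>8, C3: 9>-2, C4: 0>-5) and is removed.
For Column, C2 strictly dominates C1 on the remaining rows (a2: 10>1, a3: 10>3); eliminate C1.
For Column, C2 strictly dominates C4 on the remaining rows (a2: 10>-1, a3: 10>-1); eliminate C4.
For Row, a3 strictly dominates a2 on the remaining columns (C2: 9>4, C3: 9>3); eliminate a2.
Among the remaining strategies, none is strictly dominated by another pure strategy of the same player, so the elimination stops.
Surviving strategies — Row: {a3}; Column: {C2, C3}.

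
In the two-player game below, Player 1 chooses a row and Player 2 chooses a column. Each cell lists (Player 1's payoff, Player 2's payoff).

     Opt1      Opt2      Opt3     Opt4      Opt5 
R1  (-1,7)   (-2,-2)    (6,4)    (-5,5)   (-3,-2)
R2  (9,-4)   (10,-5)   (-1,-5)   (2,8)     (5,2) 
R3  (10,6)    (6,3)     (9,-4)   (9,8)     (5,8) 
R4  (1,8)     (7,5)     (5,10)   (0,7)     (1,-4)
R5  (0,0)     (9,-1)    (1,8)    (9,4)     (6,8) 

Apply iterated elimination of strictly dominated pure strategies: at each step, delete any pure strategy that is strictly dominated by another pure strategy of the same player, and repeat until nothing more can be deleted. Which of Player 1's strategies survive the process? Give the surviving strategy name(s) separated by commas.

Row R1 is eliminated: R3 beats it against every remaining column (Opt1: 10>-1, Opt2: 6>-2, Opt3: 9>6, Opt4: 9>-5, Opt5: 5>-3).
Player 2's strategy Opt2 is strictly dominated by Opt1 (R2: -4>-5, R3: 6>3, R4: 8>5, R5: 0>-1) and is removed.
For Player 1, R3 strictly dominates R4 on the remaining columns (Opt1: 10>1, Opt3: 9>5, Opt4: 9>0, Opt5: 5>1); eliminate R4.
Column Opt1 is eliminated: Opt4 beats it against every remaining row (R2: 8>-4, R3: 8>6, R5: 4>0).
Row R2 is eliminated: R5 beats it against every remaining column (Opt3: 1>-1, Opt4: 9>2, Opt5: 6>5).
Among the remaining strategies, none is strictly dominated by another pure strategy of the same player, so the elimination stops.
Surviving strategies — Player 1: {R3, R5}; Player 2: {Opt3, Opt4, Opt5}.

R3, R5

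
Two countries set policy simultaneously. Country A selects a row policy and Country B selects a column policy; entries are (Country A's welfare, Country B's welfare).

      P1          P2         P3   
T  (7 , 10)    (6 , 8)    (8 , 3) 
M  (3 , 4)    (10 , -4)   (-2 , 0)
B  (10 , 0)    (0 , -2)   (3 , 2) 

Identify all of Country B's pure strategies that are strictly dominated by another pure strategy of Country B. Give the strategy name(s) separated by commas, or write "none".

P2

Nothing dominates P1: P2 at T (10>8); P3 at T (10>3).
P1 strictly dominates P2 — T: 10>8, M: 4>-4, B: 0>-2.
P3: no other strategy beats it everywhere (P1 at B (2>0); P2 at M (0>-4)).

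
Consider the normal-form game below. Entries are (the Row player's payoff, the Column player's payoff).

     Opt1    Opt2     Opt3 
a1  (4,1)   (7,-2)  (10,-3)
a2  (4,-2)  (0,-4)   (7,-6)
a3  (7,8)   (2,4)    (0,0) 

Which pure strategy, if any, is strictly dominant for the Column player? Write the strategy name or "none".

Opt1 vs Opt2: a1: 1>-2, a2: -2>-4, a3: 8>4.
Opt1 vs Opt3: a1: 1>-3, a2: -2>-6, a3: 8>0.
Opt1 strictly beats every other strategy against every opponent action, so it is strictly dominant.

Opt1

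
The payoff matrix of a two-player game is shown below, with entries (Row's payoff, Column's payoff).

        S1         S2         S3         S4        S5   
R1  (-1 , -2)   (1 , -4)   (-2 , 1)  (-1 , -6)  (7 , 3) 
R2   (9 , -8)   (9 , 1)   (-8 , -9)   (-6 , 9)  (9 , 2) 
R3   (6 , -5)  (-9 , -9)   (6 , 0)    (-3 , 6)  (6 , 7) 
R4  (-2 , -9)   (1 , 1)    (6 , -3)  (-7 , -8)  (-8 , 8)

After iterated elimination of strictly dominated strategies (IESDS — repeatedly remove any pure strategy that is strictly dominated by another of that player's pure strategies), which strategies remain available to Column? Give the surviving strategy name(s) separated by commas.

For Column, S5 strictly dominates S1 on the remaining rows (R1: 3>-2, R2: 2>-8, R3: 7>-5, R4: 8>-9); eliminate S1.
For Column, S5 strictly dominates S2 on the remaining rows (R1: 3>-4, R2: 2>1, R3: 7>-9, R4: 8>1); eliminate S2.
Column's strategy S3 is strictly dominated by S5 (R1: 3>1, R2: 2>-9, R3: 7>0, R4: 8>-3) and is removed.
Row's strategy R3 is strictly dominated by R1 (S4: -1>-3, S5: 7>6) and is removed.
Row's strategy R4 is strictly dominated by R1 (S4: -1>-7, S5: 7>-8) and is removed.
Among the remaining strategies, none is strictly dominated by another pure strategy of the same player, so the elimination stops.
Surviving strategies — Row: {R1, R2}; Column: {S4, S5}.

S4, S5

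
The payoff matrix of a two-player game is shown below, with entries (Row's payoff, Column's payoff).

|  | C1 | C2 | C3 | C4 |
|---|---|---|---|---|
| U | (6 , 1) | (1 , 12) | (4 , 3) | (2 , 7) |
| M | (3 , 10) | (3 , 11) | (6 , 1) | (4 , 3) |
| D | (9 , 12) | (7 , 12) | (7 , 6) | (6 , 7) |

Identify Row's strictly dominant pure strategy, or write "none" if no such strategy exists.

D vs U: C1: 9>6, C2: 7>1, C3: 7>4, C4: 6>2.
D vs M: C1: 9>3, C2: 7>3, C3: 7>6, C4: 6>4.
D strictly beats every other strategy against every opponent action, so it is strictly dominant.

D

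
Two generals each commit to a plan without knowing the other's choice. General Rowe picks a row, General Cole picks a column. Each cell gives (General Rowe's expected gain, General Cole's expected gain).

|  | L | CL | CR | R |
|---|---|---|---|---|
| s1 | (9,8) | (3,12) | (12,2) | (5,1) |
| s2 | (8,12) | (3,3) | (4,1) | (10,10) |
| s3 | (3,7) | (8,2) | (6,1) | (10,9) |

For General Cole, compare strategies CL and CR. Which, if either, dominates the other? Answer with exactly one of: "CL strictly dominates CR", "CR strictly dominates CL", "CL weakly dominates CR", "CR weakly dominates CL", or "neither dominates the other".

Compare CL to CR across each opponent action: s1: 12>2, s2: 3>1, s3: 2>1.
CL gives a strictly higher payoff against each opponent action, so CL strictly dominates CR.

CL strictly dominates CR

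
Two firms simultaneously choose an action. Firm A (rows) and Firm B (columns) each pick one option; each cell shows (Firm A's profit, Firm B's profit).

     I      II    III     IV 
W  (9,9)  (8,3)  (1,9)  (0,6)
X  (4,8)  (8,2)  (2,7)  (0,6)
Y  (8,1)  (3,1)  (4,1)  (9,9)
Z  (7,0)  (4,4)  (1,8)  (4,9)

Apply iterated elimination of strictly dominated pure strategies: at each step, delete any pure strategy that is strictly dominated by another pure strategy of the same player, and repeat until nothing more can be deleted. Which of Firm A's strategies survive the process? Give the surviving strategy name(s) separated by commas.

For Firm B, IV strictly dominates II on the remaining rows (W: 6>3, X: 6>2, Y: 9>1, Z: 9>4); eliminate II.
Row X is eliminated: Y beats it against every remaining column (I: 8>4, III: 4>2, IV: 9>0).
Row Z is eliminated: Y beats it against every remaining column (I: 8>7, III: 4>1, IV: 9>4).
Among the remaining strategies, none is strictly dominated by another pure strategy of the same player, so the elimination stops.
Surviving strategies — Firm A: {W, Y}; Firm B: {I, III, IV}.

W, Y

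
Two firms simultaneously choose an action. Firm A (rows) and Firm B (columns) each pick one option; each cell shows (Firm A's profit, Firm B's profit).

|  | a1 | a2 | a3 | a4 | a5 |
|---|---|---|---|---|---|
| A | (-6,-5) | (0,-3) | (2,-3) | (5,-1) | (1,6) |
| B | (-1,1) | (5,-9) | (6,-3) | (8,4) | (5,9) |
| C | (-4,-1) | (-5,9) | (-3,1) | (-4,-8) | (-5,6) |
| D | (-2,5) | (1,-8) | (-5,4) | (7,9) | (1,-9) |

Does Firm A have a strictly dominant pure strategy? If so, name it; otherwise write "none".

B vs A: a1: -1>-6, a2: 5>0, a3: 6>2, a4: 8>5, a5: 5>1.
B vs C: a1: -1>-4, a2: 5>-5, a3: 6>-3, a4: 8>-4, a5: 5>-5.
B vs D: a1: -1>-2, a2: 5>1, a3: 6>-5, a4: 8>7, a5: 5>1.
B strictly beats every other strategy against every opponent action, so it is strictly dominant.

B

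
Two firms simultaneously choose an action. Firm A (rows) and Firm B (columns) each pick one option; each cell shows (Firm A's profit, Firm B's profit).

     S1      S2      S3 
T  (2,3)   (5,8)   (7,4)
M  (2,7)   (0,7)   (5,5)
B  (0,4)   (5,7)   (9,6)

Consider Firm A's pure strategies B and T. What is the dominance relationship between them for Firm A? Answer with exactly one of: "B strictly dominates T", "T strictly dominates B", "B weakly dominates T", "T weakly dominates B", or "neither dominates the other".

Compare B to T across every action of Firm B: S1: 0<2, S2: 5=5, S3: 9>7.
B does better at S3 but worse at S1; neither strategy dominates the other.

neither dominates the other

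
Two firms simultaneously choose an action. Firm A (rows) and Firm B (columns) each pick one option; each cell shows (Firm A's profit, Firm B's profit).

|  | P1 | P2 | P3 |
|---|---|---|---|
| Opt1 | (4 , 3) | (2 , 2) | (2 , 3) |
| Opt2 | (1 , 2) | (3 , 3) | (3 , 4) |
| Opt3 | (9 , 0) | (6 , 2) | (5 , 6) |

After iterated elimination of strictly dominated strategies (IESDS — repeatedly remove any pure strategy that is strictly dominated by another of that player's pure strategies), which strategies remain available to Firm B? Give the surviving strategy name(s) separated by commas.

Row Opt1 is eliminated: Opt3 beats it against every remaining column (P1: 9>4, P2: 6>2, P3: 5>2).
Firm A's strategy Opt2 is strictly dominated by Opt3 (P1: 9>1, P2: 6>3, P3: 5>3) and is removed.
For Firm B, P2 strictly dominates P1 on the remaining rows (Opt3: 2>0); eliminate P1.
Column P2 is eliminated: P3 beats it against every remaining row (Opt3: 6>2).
Among the remaining strategies, none is strictly dominated by another pure strategy of the same player, so the elimination stops.
Surviving strategies — Firm A: {Opt3}; Firm B: {P3}.

P3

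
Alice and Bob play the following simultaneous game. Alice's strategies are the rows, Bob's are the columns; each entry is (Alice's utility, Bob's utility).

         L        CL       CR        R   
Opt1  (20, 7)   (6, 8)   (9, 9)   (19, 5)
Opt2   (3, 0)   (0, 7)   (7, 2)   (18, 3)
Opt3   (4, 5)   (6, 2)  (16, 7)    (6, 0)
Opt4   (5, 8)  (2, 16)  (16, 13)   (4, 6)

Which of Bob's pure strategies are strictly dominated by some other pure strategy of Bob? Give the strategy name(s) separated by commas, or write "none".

CR strictly dominates L — Opt1: 9>7, Opt2: 2>0, Opt3: 7>5, Opt4: 13>8.
Nothing dominates CL: L at Opt1 (8>7); CR at Opt2 (7>2); R at Opt1 (8>5).
CR: no other strategy beats it everywhere (L at Opt1 (9>7); CL at Opt1 (9>8); R at Opt1 (9>5)).
CL strictly dominates R — Opt1: 8>5, Opt2: 7>3, Opt3: 2>0, Opt4: 16>6.

L, R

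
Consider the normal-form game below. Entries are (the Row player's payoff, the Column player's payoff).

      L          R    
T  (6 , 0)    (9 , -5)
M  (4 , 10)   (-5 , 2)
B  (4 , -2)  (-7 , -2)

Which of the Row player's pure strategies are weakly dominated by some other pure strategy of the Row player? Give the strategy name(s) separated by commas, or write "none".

T: no other strategy beats it everywhere (M at L (6>4); B at L (6>4)).
M is weakly dominated by T (L: 6>4, R: 9>-5).
T weakly dominates B — L: 6>4, R: 9>-7.

M, B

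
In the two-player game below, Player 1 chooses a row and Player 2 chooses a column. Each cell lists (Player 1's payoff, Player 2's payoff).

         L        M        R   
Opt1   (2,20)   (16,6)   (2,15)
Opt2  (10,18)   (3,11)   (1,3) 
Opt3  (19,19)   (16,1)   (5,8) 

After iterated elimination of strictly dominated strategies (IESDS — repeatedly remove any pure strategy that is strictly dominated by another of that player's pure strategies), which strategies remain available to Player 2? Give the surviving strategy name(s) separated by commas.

L

For Player 1, Opt3 strictly dominates Opt2 on the remaining columns (L: 19>10, M: 16>3, R: 5>1); eliminate Opt2.
Column M is eliminated: L beats it against every remaining row (Opt1: 20>6, Opt3: 19>1).
Player 1's strategy Opt1 is strictly dominated by Opt3 (L: 19>2, R: 5>2) and is removed.
Player 2's strategy R is strictly dominated by L (Opt3: 19>8) and is removed.
Among the remaining strategies, none is strictly dominated by another pure strategy of the same player, so the elimination stops.
Surviving strategies — Player 1: {Opt3}; Player 2: {L}.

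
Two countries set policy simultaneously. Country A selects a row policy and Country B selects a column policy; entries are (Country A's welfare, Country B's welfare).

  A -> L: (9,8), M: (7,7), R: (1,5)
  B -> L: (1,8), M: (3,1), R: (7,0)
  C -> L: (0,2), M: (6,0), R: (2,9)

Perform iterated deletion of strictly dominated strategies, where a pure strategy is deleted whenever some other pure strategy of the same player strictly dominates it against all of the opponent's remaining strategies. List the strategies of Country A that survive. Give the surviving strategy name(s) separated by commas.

A

Country B's strategy M is strictly dominated by L (A: 8>7, B: 8>1, C: 2>0) and is removed.
Row C is eliminated: B beats it against every remaining column (L: 1>0, R: 7>2).
Country B's strategy R is strictly dominated by L (A: 8>5, B: 8>0) and is removed.
Country A's strategy B is strictly dominated by A (L: 9>1) and is removed.
Among the remaining strategies, none is strictly dominated by another pure strategy of the same player, so the elimination stops.
Surviving strategies — Country A: {A}; Country B: {L}.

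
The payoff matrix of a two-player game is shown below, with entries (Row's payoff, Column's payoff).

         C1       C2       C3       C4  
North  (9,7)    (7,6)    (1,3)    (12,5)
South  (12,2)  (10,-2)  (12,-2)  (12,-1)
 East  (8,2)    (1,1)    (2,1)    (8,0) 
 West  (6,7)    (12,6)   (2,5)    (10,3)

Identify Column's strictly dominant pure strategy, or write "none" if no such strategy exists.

C1

C1 vs C2: North: 7>6, South: 2>-2, East: 2>1, West: 7>6.
C1 vs C3: North: 7>3, South: 2>-2, East: 2>1, West: 7>5.
C1 vs C4: North: 7>5, South: 2>-1, East: 2>0, West: 7>3.
C1 strictly beats every other strategy against every opponent action, so it is strictly dominant.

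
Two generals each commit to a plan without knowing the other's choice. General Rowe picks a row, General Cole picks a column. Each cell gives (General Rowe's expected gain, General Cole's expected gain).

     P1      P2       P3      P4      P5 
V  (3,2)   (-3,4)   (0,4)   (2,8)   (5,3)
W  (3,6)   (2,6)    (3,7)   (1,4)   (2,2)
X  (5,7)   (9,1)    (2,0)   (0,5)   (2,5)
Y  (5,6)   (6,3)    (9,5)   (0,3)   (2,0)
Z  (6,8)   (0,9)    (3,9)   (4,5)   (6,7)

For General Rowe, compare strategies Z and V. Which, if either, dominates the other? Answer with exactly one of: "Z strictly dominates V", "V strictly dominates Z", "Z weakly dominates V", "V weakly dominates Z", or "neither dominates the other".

Z strictly dominates V

Z's payoffs vs V's, by General Cole's action — P1: 6>3, P2: 0>-3, P3: 3>0, P4: 4>2, P5: 6>5.
Every comparison favours Z, so Z strictly dominates V.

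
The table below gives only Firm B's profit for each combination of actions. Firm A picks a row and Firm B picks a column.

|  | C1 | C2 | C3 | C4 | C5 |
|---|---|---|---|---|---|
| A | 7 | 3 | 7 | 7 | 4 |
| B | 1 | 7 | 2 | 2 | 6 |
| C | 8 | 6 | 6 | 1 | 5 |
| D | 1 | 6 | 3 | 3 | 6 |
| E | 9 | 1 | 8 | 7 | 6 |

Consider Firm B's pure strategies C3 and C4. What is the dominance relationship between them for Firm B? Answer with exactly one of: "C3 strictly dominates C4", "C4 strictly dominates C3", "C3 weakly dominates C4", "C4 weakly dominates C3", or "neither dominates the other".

C3's payoffs vs C4's, by Firm A's action — A: 7=7, B: 2=2, C: 6>1, D: 3=3, E: 8>7.
C3 is at least as good everywhere and strictly better somewhere (tied only at A, B, D), so C3 weakly but not strictly dominates C4.

C3 weakly dominates C4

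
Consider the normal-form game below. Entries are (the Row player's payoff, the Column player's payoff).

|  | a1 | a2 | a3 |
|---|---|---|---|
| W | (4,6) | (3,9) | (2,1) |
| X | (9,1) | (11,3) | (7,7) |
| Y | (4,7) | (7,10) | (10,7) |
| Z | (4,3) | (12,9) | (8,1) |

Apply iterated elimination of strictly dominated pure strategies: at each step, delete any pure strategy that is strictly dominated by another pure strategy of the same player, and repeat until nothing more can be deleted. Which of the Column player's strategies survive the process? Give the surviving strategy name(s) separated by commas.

Row W is eliminated: X beats it against every remaining column (a1: 9>4, a2: 11>3, a3: 7>2).
For the Column player, a2 strictly dominates a1 on the remaining rows (X: 3>1, Y: 10>7, Z: 9>3); eliminate a1.
Row X is eliminated: Z beats it against every remaining column (a2: 12>11, a3: 8>7).
Column a3 is eliminated: a2 beats it against every remaining row (Y: 10>7, Z: 9>1).
Row Y is eliminated: Z beats it against every remaining column (a2: 12>7).
Among the remaining strategies, none is strictly dominated by another pure strategy of the same player, so the elimination stops.
Surviving strategies — the Row player: {Z}; the Column player: {a2}.

a2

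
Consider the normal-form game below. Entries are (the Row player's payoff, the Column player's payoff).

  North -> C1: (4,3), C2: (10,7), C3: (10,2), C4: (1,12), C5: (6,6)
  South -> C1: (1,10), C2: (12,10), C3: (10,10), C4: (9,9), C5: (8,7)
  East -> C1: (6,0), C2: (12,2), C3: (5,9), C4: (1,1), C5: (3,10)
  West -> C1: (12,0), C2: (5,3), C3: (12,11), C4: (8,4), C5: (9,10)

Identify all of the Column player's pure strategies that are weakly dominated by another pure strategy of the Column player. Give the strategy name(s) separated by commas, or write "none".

C1: dominated, since C2 does at least as well everywhere (North: 7>3, South: 10=10, East: 2>0, West: 3>0).
C2: no other strategy beats it everywhere (C1 at North (7>3); C3 at North (7>2); C4 at South (10>9); C5 at North (7>6)).
Nothing dominates C3: C1 at East (9>0); C2 at East (9>2); C4 at South (10>9); C5 at South (10>7).
Nothing dominates C4: C1 at North (12>3); C2 at North (12>7); C3 at North (12>2); C5 at North (12>6).
C5 is not dominated — it holds its own against C1 at North (6>3); C2 at East (10>2); C3 at North (6>2); C4 at East (10>1).

C1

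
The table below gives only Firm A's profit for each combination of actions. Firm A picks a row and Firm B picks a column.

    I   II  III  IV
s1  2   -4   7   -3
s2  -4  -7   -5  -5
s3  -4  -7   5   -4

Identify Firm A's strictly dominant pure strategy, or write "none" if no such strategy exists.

s1

s1 vs s2: I: 2>-4, II: -4>-7, III: 7>-5, IV: -3>-5.
s1 vs s3: I: 2>-4, II: -4>-7, III: 7>5, IV: -3>-4.
s1 strictly beats every other strategy against every opponent action, so it is strictly dominant.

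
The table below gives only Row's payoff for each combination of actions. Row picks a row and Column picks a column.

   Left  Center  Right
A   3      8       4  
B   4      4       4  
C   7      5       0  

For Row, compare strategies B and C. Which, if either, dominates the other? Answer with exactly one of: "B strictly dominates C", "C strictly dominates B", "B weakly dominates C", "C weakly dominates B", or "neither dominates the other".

neither dominates the other

B's payoffs vs C's, by Column's action — Left: 4<7, Center: 4<5, Right: 4>0.
B does better at Right but worse at Left, Center; neither strategy dominates the other.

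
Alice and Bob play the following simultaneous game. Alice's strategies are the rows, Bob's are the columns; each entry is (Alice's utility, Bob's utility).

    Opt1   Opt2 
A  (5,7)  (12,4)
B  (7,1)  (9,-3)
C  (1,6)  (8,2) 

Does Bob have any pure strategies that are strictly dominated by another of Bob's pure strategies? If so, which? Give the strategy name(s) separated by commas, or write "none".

Opt2

Opt1 is not dominated — it holds its own against Opt2 at A (7>4).
Opt1 strictly dominates Opt2 — A: 7>4, B: 1>-3, C: 6>2.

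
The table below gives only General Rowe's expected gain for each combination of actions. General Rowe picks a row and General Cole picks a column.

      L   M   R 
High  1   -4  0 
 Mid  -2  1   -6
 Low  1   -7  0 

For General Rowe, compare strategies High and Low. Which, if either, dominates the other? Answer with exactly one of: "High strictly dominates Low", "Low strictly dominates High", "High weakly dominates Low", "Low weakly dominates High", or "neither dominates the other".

High weakly dominates Low

Compare High to Low across each opponent action: L: 1=1, M: -4>-7, R: 0=0.
High is at least as good everywhere and strictly better somewhere (tied only at L, R), so High weakly but not strictly dominates Low.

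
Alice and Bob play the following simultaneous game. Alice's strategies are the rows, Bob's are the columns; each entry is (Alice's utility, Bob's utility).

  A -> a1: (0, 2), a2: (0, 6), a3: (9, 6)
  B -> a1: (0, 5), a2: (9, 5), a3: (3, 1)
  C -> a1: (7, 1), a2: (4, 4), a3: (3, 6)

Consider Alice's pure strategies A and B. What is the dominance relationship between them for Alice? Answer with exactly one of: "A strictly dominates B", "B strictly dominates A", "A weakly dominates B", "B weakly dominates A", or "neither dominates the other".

Compare A to B across every action of Bob: a1: 0=0, a2: 0<9, a3: 9>3.
A does better at a3 but worse at a2; neither strategy dominates the other.

neither dominates the other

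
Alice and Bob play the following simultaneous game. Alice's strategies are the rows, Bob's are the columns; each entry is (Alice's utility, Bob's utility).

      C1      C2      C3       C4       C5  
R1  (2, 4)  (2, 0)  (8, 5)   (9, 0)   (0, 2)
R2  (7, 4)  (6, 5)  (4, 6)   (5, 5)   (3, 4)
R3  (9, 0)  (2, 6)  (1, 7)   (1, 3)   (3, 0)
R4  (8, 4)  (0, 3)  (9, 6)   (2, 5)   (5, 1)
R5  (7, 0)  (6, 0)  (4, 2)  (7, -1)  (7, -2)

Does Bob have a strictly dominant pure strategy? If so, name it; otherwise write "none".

C3 vs C1: R1: 5>4, R2: 6>4, R3: 7>0, R4: 6>4, R5: 2>0.
C3 vs C2: R1: 5>0, R2: 6>5, R3: 7>6, R4: 6>3, R5: 2>0.
C3 vs C4: R1: 5>0, R2: 6>5, R3: 7>3, R4: 6>5, R5: 2>-1.
C3 vs C5: R1: 5>2, R2: 6>4, R3: 7>0, R4: 6>1, R5: 2>-2.
C3 strictly beats every other strategy against every opponent action, so it is strictly dominant.

C3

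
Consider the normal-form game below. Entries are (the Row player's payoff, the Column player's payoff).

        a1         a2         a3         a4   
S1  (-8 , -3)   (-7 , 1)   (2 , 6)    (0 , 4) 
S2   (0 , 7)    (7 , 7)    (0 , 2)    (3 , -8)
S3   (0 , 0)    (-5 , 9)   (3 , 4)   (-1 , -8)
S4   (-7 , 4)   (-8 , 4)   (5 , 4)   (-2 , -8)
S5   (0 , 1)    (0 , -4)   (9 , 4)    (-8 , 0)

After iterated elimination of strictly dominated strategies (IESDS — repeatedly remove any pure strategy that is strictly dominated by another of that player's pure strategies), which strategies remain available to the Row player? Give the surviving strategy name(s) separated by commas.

S2, S3, S5

The Column player's strategy a4 is strictly dominated by a3 (S1: 6>4, S2: 2>-8, S3: 4>-8, S4: 4>-8, S5: 4>0) and is removed.
The Row player's strategy S1 is strictly dominated by S3 (a1: 0>-8, a2: -5>-7, a3: 3>2) and is removed.
Row S4 is eliminated: S5 beats it against every remaining column (a1: 0>-7, a2: 0>-8, a3: 9>5).
Among the remaining strategies, none is strictly dominated by another pure strategy of the same player, so the elimination stops.
Surviving strategies — the Row player: {S2, S3, S5}; the Column player: {a1, a2, a3}.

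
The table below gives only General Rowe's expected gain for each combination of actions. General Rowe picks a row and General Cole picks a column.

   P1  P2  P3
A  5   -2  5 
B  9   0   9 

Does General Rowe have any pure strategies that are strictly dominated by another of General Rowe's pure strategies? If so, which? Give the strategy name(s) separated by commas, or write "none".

B strictly dominates A — P1: 9>5, P2: 0>-2, P3: 9>5.
B: no other strategy beats it everywhere (A at P1 (9>5)).

A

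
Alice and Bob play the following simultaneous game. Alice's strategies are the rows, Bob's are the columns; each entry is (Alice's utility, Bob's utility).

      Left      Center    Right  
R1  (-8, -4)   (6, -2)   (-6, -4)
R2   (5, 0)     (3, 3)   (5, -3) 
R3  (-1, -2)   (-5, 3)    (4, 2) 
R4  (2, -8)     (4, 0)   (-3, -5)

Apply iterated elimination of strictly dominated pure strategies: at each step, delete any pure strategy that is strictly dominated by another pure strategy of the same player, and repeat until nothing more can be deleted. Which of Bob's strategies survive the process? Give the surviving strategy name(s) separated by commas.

Center

Alice's strategy R3 is strictly dominated by R2 (Left: 5>-1, Center: 3>-5, Right: 5>4) and is removed.
For Bob, Center strictly dominates Left on the remaining rows (R1: -2>-4, R2: 3>0, R4: 0>-8); eliminate Left.
For Bob, Center strictly dominates Right on the remaining rows (R1: -2>-4, R2: 3>-3, R4: 0>-5); eliminate Right.
For Alice, R1 strictly dominates R2 on the remaining columns (Center: 6>3); eliminate R2.
For Alice, R1 strictly dominates R4 on the remaining columns (Center: 6>4); eliminate R4.
Among the remaining strategies, none is strictly dominated by another pure strategy of the same player, so the elimination stops.
Surviving strategies — Alice: {R1}; Bob: {Center}.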